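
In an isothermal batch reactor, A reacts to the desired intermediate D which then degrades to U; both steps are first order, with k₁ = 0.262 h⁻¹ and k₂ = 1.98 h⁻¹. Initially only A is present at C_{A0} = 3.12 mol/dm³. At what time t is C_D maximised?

The intermediate peaks when r₁ = r₂, i.e. k₁e^(−k₁t) = k₂e^(−k₂t), giving t_opt = ln(k₂/k₁)/(k₂−k₁).
= ln(1.98/0.262)/(1.98−0.262) = ln(7.557)/1.718 = 2.023/1.718 = 1.18 h.

1.18 h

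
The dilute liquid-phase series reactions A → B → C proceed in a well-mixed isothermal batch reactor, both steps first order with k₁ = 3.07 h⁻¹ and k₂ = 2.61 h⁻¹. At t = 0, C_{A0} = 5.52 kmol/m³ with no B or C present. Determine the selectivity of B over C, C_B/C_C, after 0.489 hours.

0.933

Solving the coupled first-order balances gives C_B(t) = [k₁/(k₂−k₁)]·C_{A0}·(e^(−k₁t) − e^(−k₂t)).
e^(−k₁t) = e^(−3.07×0.489) = e^(−1.501) = 0.2229; e^(−k₂t) = e^(−1.276) = 0.2791.
C_B = 3.07×5.52/(2.61−3.07) × (0.2229−0.2791) = (-36.84)×(-0.05621) = 2.071 kmol/m³.
C_A = C_{A0}e^(−k₁t) = 1.230 kmol/m³, so C_C = C_{A0}−C_A−C_B = 2.219 kmol/m³; C_B/C_C = 0.933.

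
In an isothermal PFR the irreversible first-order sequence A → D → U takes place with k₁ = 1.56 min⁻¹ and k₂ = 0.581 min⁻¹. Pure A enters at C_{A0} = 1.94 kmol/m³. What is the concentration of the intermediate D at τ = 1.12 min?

Solving the coupled first-order balances gives C_D(τ) = [k₁/(k₂−k₁)]·C_{A0}·(e^(−k₁τ) − e^(−k₂τ)).
e^(−k₁τ) = e^(−1.56×1.12) = e^(−1.747) = 0.1743; e^(−k₂τ) = e^(−0.6507) = 0.5217.
C_D = 1.56×1.94/(0.581−1.56) × (0.1743−0.5217) = (-3.091)×(-0.3474) = 1.074 kmol/m³.

1.07 kmol/m³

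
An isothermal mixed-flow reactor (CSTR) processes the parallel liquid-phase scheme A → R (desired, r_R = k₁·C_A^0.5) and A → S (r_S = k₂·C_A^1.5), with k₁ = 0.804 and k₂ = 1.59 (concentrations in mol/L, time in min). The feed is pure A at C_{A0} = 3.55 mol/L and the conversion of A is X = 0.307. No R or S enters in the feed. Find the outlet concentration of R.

0.186 mol/L

Exit C_A = C_{A0}(1−X) = 3.55×0.693 = 2.460 mol/L.
Rates in a CSTR are evaluated at the outlet concentration: r_R = 0.804×2.460^0.5 = 1.261, r_S = 1.59×2.460^1.5 = 6.135.
Fraction of consumed A going to R: r_R/(r_R+r_S) = 0.1705.
C_R = 0.1705·C_{A0}·X = 0.1705×3.55×0.307 = 0.186 mol/L.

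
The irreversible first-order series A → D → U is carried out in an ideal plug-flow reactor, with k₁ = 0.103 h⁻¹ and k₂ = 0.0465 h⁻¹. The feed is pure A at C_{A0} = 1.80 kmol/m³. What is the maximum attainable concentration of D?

0.935 kmol/m³

Evaluating C_D at τ_opt = ln(k₂/k₁)/(k₂−k₁) gives C_{D,max}/C_{A0} = (k₁/k₂)^[k₂/(k₂−k₁)].
= (0.103/0.0465)^(0.0465/(0.0465−0.103)) = (2.215)^(-0.8230) = 0.5197.
C_{D,max} = 0.5197×1.80 = 0.935 kmol/m³.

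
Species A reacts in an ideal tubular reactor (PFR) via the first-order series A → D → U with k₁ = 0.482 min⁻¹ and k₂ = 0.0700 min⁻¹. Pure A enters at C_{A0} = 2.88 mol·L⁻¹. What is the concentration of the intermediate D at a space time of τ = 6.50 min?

1.99 mol·L⁻¹

Solving the coupled first-order balances gives C_D(τ) = [k₁/(k₂−k₁)]·C_{A0}·(e^(−k₁τ) − e^(−k₂τ)).
e^(−k₁τ) = e^(−0.482×6.50) = e^(−3.133) = 0.04359; e^(−k₂τ) = e^(−0.4550) = 0.6344.
C_D = 0.482×2.88/(0.0700−0.482) × (0.04359−0.6344) = (-3.369)×(-0.5909) = 1.991 mol·L⁻¹.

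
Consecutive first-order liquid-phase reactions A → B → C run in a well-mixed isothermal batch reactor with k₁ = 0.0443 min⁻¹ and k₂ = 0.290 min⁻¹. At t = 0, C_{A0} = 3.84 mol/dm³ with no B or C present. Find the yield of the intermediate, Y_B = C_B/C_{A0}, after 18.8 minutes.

0.0776

Solving the coupled first-order balances gives C_B(t) = [k₁/(k₂−k₁)]·C_{A0}·(e^(−k₁t) − e^(−k₂t)).
e^(−k₁t) = e^(−0.0443×18.8) = e^(−0.8328) = 0.4348; e^(−k₂t) = e^(−5.452) = 0.004288.
C_B = 0.0443×3.84/(0.290−0.0443) × (0.4348−0.004288) = 0.6924×0.4305 = 0.2981 mol/dm³.
Y_B = C_B/C_{A0} = 0.2981/3.84 = 0.0776.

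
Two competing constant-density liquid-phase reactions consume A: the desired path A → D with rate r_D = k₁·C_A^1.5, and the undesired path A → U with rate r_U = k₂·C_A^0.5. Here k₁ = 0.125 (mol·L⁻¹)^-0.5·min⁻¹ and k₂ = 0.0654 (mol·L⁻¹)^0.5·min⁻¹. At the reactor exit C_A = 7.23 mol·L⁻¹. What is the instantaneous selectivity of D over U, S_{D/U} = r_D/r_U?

13.8

S_{D/U} = r_D/r_U = (k₁·C_A^1.5)/(k₂·C_A^0.5) = (k₁/k₂)·C_A.
= (0.125×7.230^1.5) / (0.0654×7.230^0.5) = 2.430/0.1759 = 13.8.
Since the desired path is higher order in A, keeping C_A high (PFR or concentrated feed) favours D.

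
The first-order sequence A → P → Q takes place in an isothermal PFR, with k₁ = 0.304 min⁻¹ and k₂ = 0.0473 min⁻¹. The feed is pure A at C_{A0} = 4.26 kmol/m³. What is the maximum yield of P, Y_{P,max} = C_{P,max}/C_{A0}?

At the optimum, C_{P,max}/C_{A0} = (k₁/k₂)^[k₂/(k₂−k₁)].
= (0.304/0.0473)^(0.0473/(0.0473−0.304)) = (6.427)^(-0.1843) = 0.7098.

0.710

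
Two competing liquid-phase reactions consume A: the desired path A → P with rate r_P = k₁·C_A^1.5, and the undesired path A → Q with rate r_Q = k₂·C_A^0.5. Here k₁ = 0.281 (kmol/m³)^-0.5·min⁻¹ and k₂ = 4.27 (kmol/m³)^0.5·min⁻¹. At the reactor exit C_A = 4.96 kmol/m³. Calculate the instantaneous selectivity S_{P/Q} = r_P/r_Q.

0.326

S_{P/Q} = r_P/r_Q = (k₁·C_A^1.5)/(k₂·C_A^0.5) = (k₁/k₂)·C_A.
= (0.281×4.960^1.5) / (4.27×4.960^0.5) = 3.104/9.510 = 0.326.
Since the desired path is higher order in A, keeping C_A high (PFR or concentrated feed) favours P.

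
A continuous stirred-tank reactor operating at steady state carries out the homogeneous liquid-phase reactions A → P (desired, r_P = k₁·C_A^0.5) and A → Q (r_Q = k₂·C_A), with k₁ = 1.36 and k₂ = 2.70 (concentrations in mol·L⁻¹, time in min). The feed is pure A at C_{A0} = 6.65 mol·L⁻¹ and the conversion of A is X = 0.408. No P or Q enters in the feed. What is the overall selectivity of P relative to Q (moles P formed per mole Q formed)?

Exit C_A = C_{A0}(1−X) = 6.65×0.592 = 3.937 mol·L⁻¹.
A CSTR operates uniformly at the exit composition, giving r_P = 2.698 and r_Q = 10.63 (each k·C_A^n at C_A = 3.937).
Overall selectivity = C_P/C_Q = r_Pτ/(r_Qτ) = r_P/r_Q = 0.254.

0.254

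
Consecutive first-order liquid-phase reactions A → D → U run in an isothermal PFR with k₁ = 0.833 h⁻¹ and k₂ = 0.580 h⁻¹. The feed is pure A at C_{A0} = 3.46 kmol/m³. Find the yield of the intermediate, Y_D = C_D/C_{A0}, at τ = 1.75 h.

0.427

Solving the coupled first-order balances gives C_D(τ) = [k₁/(k₂−k₁)]·C_{A0}·(e^(−k₁τ) − e^(−k₂τ)).
e^(−k₁τ) = e^(−0.833×1.75) = e^(−1.458) = 0.2328; e^(−k₂τ) = e^(−1.015) = 0.3624.
C_D = 0.833×3.46/(0.580−0.833) × (0.2328−0.3624) = (-11.39)×(-0.1296) = 1.477 kmol/m³.
Y_D = C_D/C_{A0} = 1.477/3.46 = 0.427.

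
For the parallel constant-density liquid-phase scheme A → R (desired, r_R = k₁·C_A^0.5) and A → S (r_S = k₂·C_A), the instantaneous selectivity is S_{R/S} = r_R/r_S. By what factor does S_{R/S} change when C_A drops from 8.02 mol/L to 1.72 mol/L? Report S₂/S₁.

S_{R/S} = (k₁/k₂)·C_A^-0.5, so S₂/S₁ = (C_{A,2}/C_{A,1})^-0.5.
= (1.72/8.02)^(-0.5) = (0.2145)^(-0.5) = 2.16.

2.16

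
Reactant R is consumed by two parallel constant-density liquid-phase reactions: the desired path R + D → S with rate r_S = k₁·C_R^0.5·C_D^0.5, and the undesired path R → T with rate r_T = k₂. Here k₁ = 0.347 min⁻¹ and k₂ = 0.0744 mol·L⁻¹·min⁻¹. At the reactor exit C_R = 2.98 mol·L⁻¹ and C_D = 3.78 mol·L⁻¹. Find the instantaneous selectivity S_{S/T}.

15.7

S_{S/T} = r_S/r_T = (k₁·C_R^0.5·C_D^0.5)/(k₂) = (k₁/k₂)·C_R^0.5·C_D^0.5.
= (0.347×2.980^0.5×3.780^0.5) / (0.0744) = 1.165/0.07440 = 15.7.
Since the desired path is higher order in R, keeping C_R high (PFR or concentrated feed) favours S.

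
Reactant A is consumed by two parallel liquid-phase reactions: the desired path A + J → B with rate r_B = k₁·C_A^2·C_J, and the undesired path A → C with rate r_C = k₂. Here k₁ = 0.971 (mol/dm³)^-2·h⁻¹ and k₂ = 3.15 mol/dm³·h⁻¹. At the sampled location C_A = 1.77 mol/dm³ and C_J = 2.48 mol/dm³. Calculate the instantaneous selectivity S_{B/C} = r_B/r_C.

2.40

S_{B/C} = r_B/r_C = (k₁·C_A^2·C_J)/(k₂) = (k₁/k₂)·C_A^2·C_J.
= (0.971×1.770^2×2.480) / (3.15) = 7.544/3.150 = 2.40.
Since the desired path is higher order in A, keeping C_A high (PFR or concentrated feed) favours B.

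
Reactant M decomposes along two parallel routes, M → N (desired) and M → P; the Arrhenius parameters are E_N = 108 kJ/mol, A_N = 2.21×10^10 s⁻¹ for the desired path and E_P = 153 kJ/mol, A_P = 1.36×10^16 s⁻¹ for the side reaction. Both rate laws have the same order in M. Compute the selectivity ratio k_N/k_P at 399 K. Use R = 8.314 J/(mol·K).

Since both paths have the same order in M, the concentration cancels and S_{N/P} = k_N/k_P = (A_N/A_P)·exp[(E_P−E_N)/(RT)].
(E_P−E_N)/(RT) = (153−108)×10³/(8.314×399) = 45000/3317 = 13.57.
k_N/k_P = (2.21×10^10/1.36×10^16)·exp(13.57) = 1.625×10^-6 × 7.786×10^5 = 1.27.
Since E_N < E_P, lowering the temperature improves selectivity toward N.

1.27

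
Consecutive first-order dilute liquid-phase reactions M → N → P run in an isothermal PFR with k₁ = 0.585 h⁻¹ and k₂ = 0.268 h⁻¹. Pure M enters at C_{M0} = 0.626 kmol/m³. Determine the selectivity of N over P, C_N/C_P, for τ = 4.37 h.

0.869

The intermediate concentration in a first-order A→B→C sequence is C_N = k₁C_{M0}(e^(−k₁τ) − e^(−k₂τ))/(k₂−k₁).
e^(−k₁τ) = e^(−0.585×4.37) = e^(−2.556) = 0.07758; e^(−k₂τ) = e^(−1.171) = 0.3100.
C_N = 0.585×0.626/(0.268−0.585) × (0.07758−0.3100) = (-1.155)×(-0.2324) = 0.2685 kmol/m³.
C_M = C_{M0}e^(−k₁τ) = 0.04856 kmol/m³, so C_P = C_{M0}−C_M−C_N = 0.3089 kmol/m³; C_N/C_P = 0.869.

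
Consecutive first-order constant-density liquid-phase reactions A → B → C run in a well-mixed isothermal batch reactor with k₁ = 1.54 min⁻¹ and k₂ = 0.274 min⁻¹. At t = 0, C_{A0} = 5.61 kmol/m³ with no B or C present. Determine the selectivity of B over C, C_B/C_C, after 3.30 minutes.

0.953

The intermediate concentration in a first-order A→B→C sequence is C_B = k₁C_{A0}(e^(−k₁t) − e^(−k₂t))/(k₂−k₁).
e^(−k₁t) = e^(−1.54×3.30) = e^(−5.082) = 0.006207; e^(−k₂t) = e^(−0.9042) = 0.4049.
C_B = 1.54×5.61/(0.274−1.54) × (0.006207−0.4049) = (-6.824)×(-0.3987) = 2.721 kmol/m³.
C_A = C_{A0}e^(−k₁t) = 0.03482 kmol/m³, so C_C = C_{A0}−C_A−C_B = 2.855 kmol/m³; C_B/C_C = 0.953.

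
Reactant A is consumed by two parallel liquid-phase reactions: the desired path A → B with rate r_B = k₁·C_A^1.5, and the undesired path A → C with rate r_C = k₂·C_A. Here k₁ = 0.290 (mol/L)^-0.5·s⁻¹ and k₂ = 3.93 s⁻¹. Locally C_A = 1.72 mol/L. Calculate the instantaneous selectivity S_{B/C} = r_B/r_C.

S_{B/C} = r_B/r_C = (k₁·C_A^1.5)/(k₂·C_A) = (k₁/k₂)·C_A^0.5.
= (0.290×1.720^1.5) / (3.93×1.720) = 0.6542/6.760 = 0.0968.
Since the desired path is higher order in A, keeping C_A high (PFR or concentrated feed) favours B.

0.0968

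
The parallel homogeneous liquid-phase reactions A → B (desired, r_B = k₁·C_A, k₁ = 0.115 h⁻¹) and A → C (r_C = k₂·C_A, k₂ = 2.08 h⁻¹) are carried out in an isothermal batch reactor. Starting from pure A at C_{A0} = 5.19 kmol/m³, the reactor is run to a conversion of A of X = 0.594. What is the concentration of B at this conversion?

C_A = C_{A0}(1−X) = 2.107 kmol/m³.
Both paths are first order in A, so the instantaneous fraction to B is constant: dC_B/d(−C_A) = k₁/(k₁+k₂) = 0.05239.
C_B = 0.05239·(C_{A0}−C_A) = 0.05239×3.083 = 0.162 kmol/m³.

0.162 kmol/m³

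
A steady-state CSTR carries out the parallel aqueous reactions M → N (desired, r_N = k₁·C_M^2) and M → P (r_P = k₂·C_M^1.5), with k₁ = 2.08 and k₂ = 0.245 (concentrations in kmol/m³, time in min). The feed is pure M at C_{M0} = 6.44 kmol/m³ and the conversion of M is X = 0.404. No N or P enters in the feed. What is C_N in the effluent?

2.45 kmol/m³

Exit C_M = C_{M0}(1−X) = 6.44×0.596 = 3.838 kmol/m³.
In a CSTR the entire volume is at exit conditions, so r_N = 2.08×3.838^2 = 30.64 and r_P = 0.245×3.838^1.5 = 1.842.
Fraction of consumed M going to N: r_N/(r_N+r_P) = 0.9433.
C_N = 0.9433·C_{M0}·X = 0.9433×6.44×0.404 = 2.45 kmol/m³.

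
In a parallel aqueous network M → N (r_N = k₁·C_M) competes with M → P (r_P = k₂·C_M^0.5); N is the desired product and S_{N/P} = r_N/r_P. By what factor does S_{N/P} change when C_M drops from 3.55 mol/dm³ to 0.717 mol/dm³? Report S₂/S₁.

S_{N/P} = (k₁/k₂)·C_M^0.5, so S₂/S₁ = (C_{M,2}/C_{M,1})^0.5.
= (0.717/3.55)^0.5 = (0.2020)^0.5 = 0.449.

0.449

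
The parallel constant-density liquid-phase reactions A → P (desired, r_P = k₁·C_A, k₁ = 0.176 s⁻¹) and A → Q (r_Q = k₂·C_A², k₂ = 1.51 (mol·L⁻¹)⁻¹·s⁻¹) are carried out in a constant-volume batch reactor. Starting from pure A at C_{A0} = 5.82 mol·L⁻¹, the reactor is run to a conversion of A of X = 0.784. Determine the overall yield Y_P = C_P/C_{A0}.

0.0293

C_A = C_{A0}(1−X) = 1.257 mol·L⁻¹.
Along a PFR/batch, dC_P/dC_A = −r_P/(r_P+r_Q) = −k₁/(k₁+k₂·C_A).
Integrating from C_{A0} to C_A: C_P = (0.176/1.51)·ln[(0.176+1.51·5.82)/(0.176+1.51·1.26)] = 0.1166·ln(8.964/2.074) = 0.1706 mol·L⁻¹.
Y_P = C_P/C_{A0} = 0.1706/5.82 = 0.0293.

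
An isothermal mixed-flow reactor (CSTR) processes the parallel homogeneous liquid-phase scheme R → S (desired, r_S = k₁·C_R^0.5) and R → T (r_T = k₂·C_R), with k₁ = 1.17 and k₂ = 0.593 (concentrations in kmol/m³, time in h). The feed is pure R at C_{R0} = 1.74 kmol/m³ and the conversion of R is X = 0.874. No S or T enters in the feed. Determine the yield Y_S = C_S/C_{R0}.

0.706

Exit C_R = C_{R0}(1−X) = 1.74×0.126 = 0.2192 kmol/m³.
A CSTR operates uniformly at the exit composition, giving r_S = 0.5478 and r_T = 0.1300 (each k·C_R^n at C_R = 0.2192).
Fraction of consumed R going to S: r_S/(r_S+r_T) = 0.8082.
C_S = 0.8082·C_{R0}·X = 0.8082×1.74×0.874 = 1.23 kmol/m³; Y_S = C_S/C_{R0} = 0.706.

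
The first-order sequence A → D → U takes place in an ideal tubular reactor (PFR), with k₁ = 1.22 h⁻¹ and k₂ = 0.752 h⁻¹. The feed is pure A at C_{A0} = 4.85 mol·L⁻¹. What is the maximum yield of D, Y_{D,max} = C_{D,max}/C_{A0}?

At the optimum, C_{D,max}/C_{A0} = (k₁/k₂)^[k₂/(k₂−k₁)].
= (1.22/0.752)^(0.752/(0.752−1.22)) = (1.622)^(-1.607) = 0.4596.

0.460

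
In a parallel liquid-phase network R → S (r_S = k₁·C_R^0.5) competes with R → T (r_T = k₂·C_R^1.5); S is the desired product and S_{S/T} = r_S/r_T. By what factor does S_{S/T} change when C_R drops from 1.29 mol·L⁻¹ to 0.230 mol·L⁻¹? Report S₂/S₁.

5.61

S_{S/T} = (k₁/k₂)·C_R⁻¹, so S₂/S₁ = (C_{R,2}/C_{R,1})⁻¹.
= 1.29/0.230 = 5.61.
Selectivity toward S rises as C_R falls — low-concentration operation is favoured.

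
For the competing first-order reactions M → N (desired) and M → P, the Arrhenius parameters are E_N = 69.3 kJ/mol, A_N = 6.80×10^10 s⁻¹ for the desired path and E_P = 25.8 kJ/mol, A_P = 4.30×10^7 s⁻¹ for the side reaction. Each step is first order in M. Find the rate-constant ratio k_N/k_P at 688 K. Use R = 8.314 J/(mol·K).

Since both paths have the same order in M, the concentration cancels and S_{N/P} = k_N/k_P = (A_N/A_P)·exp[(E_P−E_N)/(RT)].
(E_P−E_N)/(RT) = (25.8−69.3)×10³/(8.314×688) = -43500/5720 = -7.605.
k_N/k_P = (6.80×10^10/4.30×10^7)·exp(-7.605) = 1581 × 4.980×10^-4 = 0.788.
Since E_N > E_P, raising the temperature improves selectivity toward N.

0.788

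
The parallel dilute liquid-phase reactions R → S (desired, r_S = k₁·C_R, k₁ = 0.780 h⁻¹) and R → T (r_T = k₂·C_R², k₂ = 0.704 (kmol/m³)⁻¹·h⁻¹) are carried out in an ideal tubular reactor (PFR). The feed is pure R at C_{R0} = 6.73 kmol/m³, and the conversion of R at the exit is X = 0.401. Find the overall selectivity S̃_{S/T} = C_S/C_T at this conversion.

0.210

C_R = C_{R0}(1−X) = 4.031 kmol/m³.
Along a PFR/batch, dC_S/dC_R = −r_S/(r_S+r_T) = −k₁/(k₁+k₂·C_R).
Integrating from C_{R0} to C_R: C_S = (0.780/0.704)·ln[(0.780+0.704·6.73)/(0.780+0.704·4.03)] = 1.108·ln(5.518/3.618) = 0.4676 kmol/m³.
C_T = (C_{R0}−C_R)−C_S = 2.231 kmol/m³; S̃_{S/T} = 0.4676/2.231 = 0.210.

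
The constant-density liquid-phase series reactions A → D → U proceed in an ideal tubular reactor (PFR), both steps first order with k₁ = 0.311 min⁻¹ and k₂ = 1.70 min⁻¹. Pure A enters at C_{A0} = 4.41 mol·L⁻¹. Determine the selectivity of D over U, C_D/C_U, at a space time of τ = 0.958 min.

Solving the coupled first-order balances gives C_D(τ) = [k₁/(k₂−k₁)]·C_{A0}·(e^(−k₁τ) − e^(−k₂τ)).
e^(−k₁τ) = e^(−0.311×0.958) = e^(−0.2979) = 0.7423; e^(−k₂τ) = e^(−1.629) = 0.1962.
C_D = 0.311×4.41/(1.70−0.311) × (0.7423−0.1962) = 0.9874×0.5461 = 0.5393 mol·L⁻¹.
C_A = C_{A0}e^(−k₁τ) = 3.274 mol·L⁻¹, so C_U = C_{A0}−C_A−C_D = 0.5970 mol·L⁻¹; C_D/C_U = 0.903.

0.903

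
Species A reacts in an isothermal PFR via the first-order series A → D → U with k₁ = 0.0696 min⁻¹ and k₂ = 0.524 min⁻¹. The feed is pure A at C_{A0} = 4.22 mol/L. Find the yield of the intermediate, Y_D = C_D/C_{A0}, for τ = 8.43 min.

Solving the coupled first-order balances gives C_D(τ) = [k₁/(k₂−k₁)]·C_{A0}·(e^(−k₁τ) − e^(−k₂τ)).
e^(−k₁τ) = e^(−0.0696×8.43) = e^(−0.5867) = 0.5561; e^(−k₂τ) = e^(−4.417) = 0.01207.
C_D = 0.0696×4.22/(0.524−0.0696) × (0.5561−0.01207) = 0.6464×0.5441 = 0.3517 mol/L.
Y_D = C_D/C_{A0} = 0.3517/4.22 = 0.0833.

0.0833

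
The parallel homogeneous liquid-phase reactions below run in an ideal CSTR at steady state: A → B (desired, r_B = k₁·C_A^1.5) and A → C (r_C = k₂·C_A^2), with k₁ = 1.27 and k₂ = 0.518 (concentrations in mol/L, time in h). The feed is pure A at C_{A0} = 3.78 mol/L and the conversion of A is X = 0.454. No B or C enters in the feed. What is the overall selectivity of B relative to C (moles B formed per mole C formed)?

Exit C_A = C_{A0}(1−X) = 3.78×0.546 = 2.064 mol/L.
Rates in a CSTR are evaluated at the outlet concentration: r_B = 1.27×2.064^1.5 = 3.766, r_C = 0.518×2.064^2 = 2.206.
Overall selectivity = C_B/C_C = r_Bτ/(r_Cτ) = r_B/r_C = 1.71.

1.71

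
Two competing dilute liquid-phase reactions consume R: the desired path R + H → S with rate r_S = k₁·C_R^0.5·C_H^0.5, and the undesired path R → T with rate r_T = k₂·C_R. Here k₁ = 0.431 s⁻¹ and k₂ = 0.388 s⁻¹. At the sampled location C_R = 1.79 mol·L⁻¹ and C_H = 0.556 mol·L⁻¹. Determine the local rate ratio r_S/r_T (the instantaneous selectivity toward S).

0.619

S_{S/T} = r_S/r_T = (k₁·C_R^0.5·C_H^0.5)/(k₂·C_R) = (k₁/k₂)·C_R^-0.5·C_H^0.5.
= (0.431×1.790^0.5×0.5560^0.5) / (0.388×1.790) = 0.4300/0.6945 = 0.619.
The undesired path is higher order in R, so low C_R (CSTR or dilute feed) favours S.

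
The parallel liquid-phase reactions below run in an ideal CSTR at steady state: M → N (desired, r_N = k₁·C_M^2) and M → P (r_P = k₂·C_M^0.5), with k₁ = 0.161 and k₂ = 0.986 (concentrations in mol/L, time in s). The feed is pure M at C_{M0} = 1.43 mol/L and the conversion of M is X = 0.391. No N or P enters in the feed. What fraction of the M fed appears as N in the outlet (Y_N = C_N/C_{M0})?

Exit C_M = C_{M0}(1−X) = 1.43×0.609 = 0.8709 mol/L.
In a CSTR the entire volume is at exit conditions, so r_N = 0.161×0.8709^2 = 0.1221 and r_P = 0.986×0.8709^0.5 = 0.9201.
Fraction of consumed M going to N: r_N/(r_N+r_P) = 0.1172.
C_N = 0.1172·C_{M0}·X = 0.1172×1.43×0.391 = 0.0655 mol/L; Y_N = C_N/C_{M0} = 0.0458.

0.0458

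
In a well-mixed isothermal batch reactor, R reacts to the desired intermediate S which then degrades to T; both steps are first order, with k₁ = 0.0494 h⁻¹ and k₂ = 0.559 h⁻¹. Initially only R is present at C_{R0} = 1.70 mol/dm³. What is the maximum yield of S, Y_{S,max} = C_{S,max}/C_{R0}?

Evaluating C_S at t_opt = ln(k₂/k₁)/(k₂−k₁) gives C_{S,max}/C_{R0} = (k₁/k₂)^[k₂/(k₂−k₁)].
= (0.0494/0.559)^(0.559/(0.559−0.0494)) = (0.08837)^(1.097) = 0.06985.

0.0699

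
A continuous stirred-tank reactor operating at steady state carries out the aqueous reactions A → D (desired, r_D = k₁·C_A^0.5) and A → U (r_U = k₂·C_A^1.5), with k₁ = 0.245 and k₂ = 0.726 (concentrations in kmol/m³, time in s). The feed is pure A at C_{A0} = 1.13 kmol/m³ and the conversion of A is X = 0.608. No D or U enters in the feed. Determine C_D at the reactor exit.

Exit C_A = C_{A0}(1−X) = 1.13×0.392 = 0.4430 kmol/m³.
Rates in a CSTR are evaluated at the outlet concentration: r_D = 0.245×0.4430^0.5 = 0.1631, r_U = 0.726×0.4430^1.5 = 0.2140.
Fraction of consumed A going to D: r_D/(r_D+r_U) = 0.4324.
C_D = 0.4324·C_{A0}·X = 0.4324×1.13×0.608 = 0.297 kmol/m³.

0.297 kmol/m³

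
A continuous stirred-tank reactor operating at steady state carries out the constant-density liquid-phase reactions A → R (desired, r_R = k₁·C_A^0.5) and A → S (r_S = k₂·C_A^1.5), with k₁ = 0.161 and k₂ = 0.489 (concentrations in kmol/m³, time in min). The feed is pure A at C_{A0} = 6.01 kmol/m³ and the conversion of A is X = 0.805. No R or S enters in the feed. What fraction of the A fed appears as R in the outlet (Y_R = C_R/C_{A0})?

0.177

Exit C_A = C_{A0}(1−X) = 6.01×0.195 = 1.172 kmol/m³.
A CSTR operates uniformly at the exit composition, giving r_R = 0.1743 and r_S = 0.6204 (each k·C_A^n at C_A = 1.172).
Fraction of consumed A going to R: r_R/(r_R+r_S) = 0.2193.
C_R = 0.2193·C_{A0}·X = 0.2193×6.01×0.805 = 1.06 kmol/m³; Y_R = C_R/C_{A0} = 0.177.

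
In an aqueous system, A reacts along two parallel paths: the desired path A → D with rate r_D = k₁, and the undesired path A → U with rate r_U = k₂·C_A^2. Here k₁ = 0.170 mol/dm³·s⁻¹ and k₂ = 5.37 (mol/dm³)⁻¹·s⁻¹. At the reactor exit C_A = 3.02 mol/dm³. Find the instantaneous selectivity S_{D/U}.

0.00347

S_{D/U} = r_D/r_U = (k₁)/(k₂·C_A^2) = (k₁/k₂)·C_A^-2.
= (0.170) / (5.37×3.020^2) = 0.1700/48.98 = 0.00347.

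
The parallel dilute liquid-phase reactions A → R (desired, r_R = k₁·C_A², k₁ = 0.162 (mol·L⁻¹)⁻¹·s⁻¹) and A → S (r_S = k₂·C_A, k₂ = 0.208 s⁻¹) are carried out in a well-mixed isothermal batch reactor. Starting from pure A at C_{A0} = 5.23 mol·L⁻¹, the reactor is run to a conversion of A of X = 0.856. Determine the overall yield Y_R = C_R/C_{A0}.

C_A = C_{A0}(1−X) = 0.7531 mol·L⁻¹.
Along a PFR/batch, dC_S/dC_A = −r_S/(r_R+r_S) = −k₂/(k₂+k₁·C_A).
Integrating from C_{A0} to C_A: C_S = (0.208/0.162)·ln[(0.208+0.162·5.23)/(0.208+0.162·0.753)] = 1.284·ln(1.055/0.3300) = 1.493 mol·L⁻¹.
Then C_R = (C_{A0}−C_A) − C_S = 4.477 − 1.493 = 2.984 mol·L⁻¹.
Y_R = C_R/C_{A0} = 2.984/5.23 = 0.571.

0.571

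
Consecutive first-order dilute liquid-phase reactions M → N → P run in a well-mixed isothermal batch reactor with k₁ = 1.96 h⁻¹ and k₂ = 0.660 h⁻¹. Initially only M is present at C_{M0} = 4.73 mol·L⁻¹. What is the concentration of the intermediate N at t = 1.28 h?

The intermediate concentration in a first-order A→B→C sequence is C_N = k₁C_{M0}(e^(−k₁t) − e^(−k₂t))/(k₂−k₁).
e^(−k₁t) = e^(−1.96×1.28) = e^(−2.509) = 0.08137; e^(−k₂t) = e^(−0.8448) = 0.4296.
C_N = 1.96×4.73/(0.660−1.96) × (0.08137−0.4296) = (-7.131)×(-0.3483) = 2.484 mol·L⁻¹.

2.48 mol·L⁻¹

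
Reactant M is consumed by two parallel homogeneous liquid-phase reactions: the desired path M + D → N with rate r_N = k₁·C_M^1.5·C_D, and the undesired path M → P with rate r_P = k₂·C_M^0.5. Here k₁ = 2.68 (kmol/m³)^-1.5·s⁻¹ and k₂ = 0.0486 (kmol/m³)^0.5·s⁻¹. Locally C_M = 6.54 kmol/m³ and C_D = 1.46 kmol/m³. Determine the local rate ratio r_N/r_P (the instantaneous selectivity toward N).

S_{N/P} = r_N/r_P = (k₁·C_M^1.5·C_D)/(k₂·C_M^0.5) = (k₁/k₂)·C_M·C_D.
= (2.68×6.540^1.5×1.460) / (0.0486×6.540^0.5) = 65.44/0.1243 = 527.

527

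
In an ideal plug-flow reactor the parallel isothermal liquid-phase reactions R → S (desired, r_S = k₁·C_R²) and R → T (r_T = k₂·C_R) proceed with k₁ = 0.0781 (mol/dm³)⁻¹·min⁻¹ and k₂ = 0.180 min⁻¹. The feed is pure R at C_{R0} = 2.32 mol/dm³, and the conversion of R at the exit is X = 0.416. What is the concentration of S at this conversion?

C_R = C_{R0}(1−X) = 1.355 mol/dm³.
Along a PFR/batch, dC_T/dC_R = −r_T/(r_S+r_T) = −k₂/(k₂+k₁·C_R).
Integrating from C_{R0} to C_R: C_T = (0.180/0.0781)·ln[(0.180+0.0781·2.32)/(0.180+0.0781·1.35)] = 2.305·ln(0.3612/0.2858) = 0.5394 mol/dm³.
Then C_S = (C_{R0}−C_R) − C_T = 0.9651 − 0.5394 = 0.4257 mol/dm³.

0.426 mol/dm³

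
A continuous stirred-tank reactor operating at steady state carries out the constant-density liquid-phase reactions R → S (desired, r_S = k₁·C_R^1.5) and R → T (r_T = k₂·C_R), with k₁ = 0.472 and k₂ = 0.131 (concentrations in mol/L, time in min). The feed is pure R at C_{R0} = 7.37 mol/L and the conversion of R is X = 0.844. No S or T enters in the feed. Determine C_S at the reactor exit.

4.94 mol/L

Exit C_R = C_{R0}(1−X) = 7.37×0.156 = 1.150 mol/L.
In a CSTR the entire volume is at exit conditions, so r_S = 0.472×1.150^1.5 = 0.5819 and r_T = 0.131×1.150 = 0.1506.
Fraction of consumed R going to S: r_S/(r_S+r_T) = 0.7944.
C_S = 0.7944·C_{R0}·X = 0.7944×7.37×0.844 = 4.94 mol/L.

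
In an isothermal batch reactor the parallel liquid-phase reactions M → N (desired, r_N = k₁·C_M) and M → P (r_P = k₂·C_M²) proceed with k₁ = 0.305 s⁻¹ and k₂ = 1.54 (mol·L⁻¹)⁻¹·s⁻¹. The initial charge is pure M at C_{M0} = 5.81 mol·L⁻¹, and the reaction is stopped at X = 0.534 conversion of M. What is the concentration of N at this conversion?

C_M = C_{M0}(1−X) = 2.707 mol·L⁻¹.
Along a PFR/batch, dC_N/dC_M = −r_N/(r_N+r_P) = −k₁/(k₁+k₂·C_M).
Integrating from C_{M0} to C_M: C_N = (0.305/1.54)·ln[(0.305+1.54·5.81)/(0.305+1.54·2.71)] = 0.1981·ln(9.252/4.474) = 0.1439 mol·L⁻¹.

0.144 mol·L⁻¹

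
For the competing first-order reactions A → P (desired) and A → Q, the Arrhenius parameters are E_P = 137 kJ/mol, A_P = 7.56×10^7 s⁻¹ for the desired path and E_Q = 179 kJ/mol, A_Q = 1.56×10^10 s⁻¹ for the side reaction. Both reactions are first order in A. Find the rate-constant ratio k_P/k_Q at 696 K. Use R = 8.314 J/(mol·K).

6.88

Since both paths have the same order in A, the concentration cancels and S_{P/Q} = k_P/k_Q = (A_P/A_Q)·exp[(E_Q−E_P)/(RT)].
(E_Q−E_P)/(RT) = (179−137)×10³/(8.314×696) = 42000/5787 = 7.258.
k_P/k_Q = (7.56×10^7/1.56×10^10)·exp(7.258) = 0.004846 × 1420 = 6.88.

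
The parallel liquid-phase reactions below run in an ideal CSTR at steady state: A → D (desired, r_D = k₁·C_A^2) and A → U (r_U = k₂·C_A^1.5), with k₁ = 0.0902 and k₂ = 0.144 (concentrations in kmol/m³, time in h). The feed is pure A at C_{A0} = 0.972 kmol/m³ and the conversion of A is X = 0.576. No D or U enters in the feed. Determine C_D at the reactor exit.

0.161 kmol/m³

Exit C_A = C_{A0}(1−X) = 0.972×0.424 = 0.4121 kmol/m³.
A CSTR operates uniformly at the exit composition, giving r_D = 0.01532 and r_U = 0.03810 (each k·C_A^n at C_A = 0.4121).
Fraction of consumed A going to D: r_D/(r_D+r_U) = 0.2868.
C_D = 0.2868·C_{A0}·X = 0.2868×0.972×0.576 = 0.161 kmol/m³.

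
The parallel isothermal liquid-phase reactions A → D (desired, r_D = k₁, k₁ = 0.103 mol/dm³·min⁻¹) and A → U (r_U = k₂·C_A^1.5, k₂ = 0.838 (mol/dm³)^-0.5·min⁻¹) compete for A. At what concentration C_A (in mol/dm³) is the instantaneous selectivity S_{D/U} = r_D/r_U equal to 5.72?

0.0773 mol/dm³

S_{D/U} = (k₁/k₂)·C_A^-1.5 ⇒ C_A = (S·k₂/k₁)^(1/(-1.5)).
= (5.72×0.838/0.103)^(-0.6667) = (46.54)^(-0.6667) = 0.0773 mol/dm³.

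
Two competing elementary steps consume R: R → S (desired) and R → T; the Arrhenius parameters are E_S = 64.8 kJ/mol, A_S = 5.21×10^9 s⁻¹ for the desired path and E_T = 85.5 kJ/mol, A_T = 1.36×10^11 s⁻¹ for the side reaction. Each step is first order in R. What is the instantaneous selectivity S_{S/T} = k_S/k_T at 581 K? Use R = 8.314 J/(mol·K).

k_S/k_T = (A_S/A_T)·exp[−(E_S−E_T)/(RT)] = (A_S/A_T)·exp[(E_T−E_S)/(RT)].
(E_T−E_S)/(RT) = (85.5−64.8)×10³/(8.314×581) = 20700/4830 = 4.285.
k_S/k_T = (5.21×10^9/1.36×10^11)·exp(4.285) = 0.03831 × 72.63 = 2.78.

2.78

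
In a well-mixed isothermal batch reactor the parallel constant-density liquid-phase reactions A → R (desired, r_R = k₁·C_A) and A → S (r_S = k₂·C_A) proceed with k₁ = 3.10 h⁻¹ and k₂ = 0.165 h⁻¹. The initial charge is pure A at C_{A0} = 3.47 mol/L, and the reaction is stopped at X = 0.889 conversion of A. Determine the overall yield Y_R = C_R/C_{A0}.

0.844

C_A = C_{A0}(1−X) = 0.3852 mol/L.
Both paths are first order in A, so the instantaneous fraction to R is constant: dC_R/d(−C_A) = k₁/(k₁+k₂) = 0.9495.
C_R = 0.9495·(C_{A0}−C_A) = 0.9495×3.085 = 2.93 mol/L.
Y_R = C_R/C_{A0} = 2.929/3.47 = 0.844.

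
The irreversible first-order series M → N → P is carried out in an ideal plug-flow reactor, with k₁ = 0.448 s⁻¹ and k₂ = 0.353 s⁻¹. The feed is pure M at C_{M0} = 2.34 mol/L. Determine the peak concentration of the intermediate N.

0.965 mol/L

At the optimum, C_{N,max}/C_{M0} = (k₁/k₂)^[k₂/(k₂−k₁)].
= (0.448/0.353)^(0.353/(0.353−0.448)) = (1.269)^(-3.716) = 0.4125.
C_{N,max} = 0.4125×2.34 = 0.965 mol/L.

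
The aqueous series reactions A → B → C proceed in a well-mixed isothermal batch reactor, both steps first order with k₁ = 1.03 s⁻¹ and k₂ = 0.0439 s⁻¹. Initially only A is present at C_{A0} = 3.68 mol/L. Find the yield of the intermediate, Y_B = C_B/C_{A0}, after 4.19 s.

0.855

The intermediate concentration in a first-order A→B→C sequence is C_B = k₁C_{A0}(e^(−k₁t) − e^(−k₂t))/(k₂−k₁).
e^(−k₁t) = e^(−1.03×4.19) = e^(−4.316) = 0.01336; e^(−k₂t) = e^(−0.1839) = 0.8320.
C_B = 1.03×3.68/(0.0439−1.03) × (0.01336−0.8320) = (-3.844)×(-0.8186) = 3.147 mol/L.
Y_B = C_B/C_{A0} = 3.147/3.68 = 0.855.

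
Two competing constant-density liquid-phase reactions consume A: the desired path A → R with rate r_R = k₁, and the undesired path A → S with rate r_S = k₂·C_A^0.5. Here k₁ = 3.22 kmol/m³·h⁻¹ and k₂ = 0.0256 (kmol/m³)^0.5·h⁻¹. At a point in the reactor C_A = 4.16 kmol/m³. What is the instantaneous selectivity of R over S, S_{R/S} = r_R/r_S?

61.7

S_{R/S} = r_R/r_S = (k₁)/(k₂·C_A^0.5) = (k₁/k₂)·C_A^-0.5.
= (3.22) / (0.0256×4.160^0.5) = 3.220/0.05221 = 61.7.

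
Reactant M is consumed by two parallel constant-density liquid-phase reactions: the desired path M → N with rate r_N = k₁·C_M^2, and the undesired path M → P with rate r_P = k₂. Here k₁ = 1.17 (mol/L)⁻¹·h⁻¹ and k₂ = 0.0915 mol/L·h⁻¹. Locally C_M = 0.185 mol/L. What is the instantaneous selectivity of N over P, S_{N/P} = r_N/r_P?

S_{N/P} = r_N/r_P = (k₁·C_M^2)/(k₂) = (k₁/k₂)·C_M^2.
= (1.17×0.1850^2) / (0.0915) = 0.04004/0.09150 = 0.438.
Since the desired path is higher order in M, keeping C_M high (PFR or concentrated feed) favours N.

0.438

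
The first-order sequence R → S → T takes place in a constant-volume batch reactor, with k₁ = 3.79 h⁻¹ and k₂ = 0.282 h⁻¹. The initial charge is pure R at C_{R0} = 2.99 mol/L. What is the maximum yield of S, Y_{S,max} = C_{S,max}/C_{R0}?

0.812

At the optimum, C_{S,max}/C_{R0} = (k₁/k₂)^[k₂/(k₂−k₁)].
= (3.79/0.282)^(0.282/(0.282−3.79)) = (13.44)^(-0.08039) = 0.8115.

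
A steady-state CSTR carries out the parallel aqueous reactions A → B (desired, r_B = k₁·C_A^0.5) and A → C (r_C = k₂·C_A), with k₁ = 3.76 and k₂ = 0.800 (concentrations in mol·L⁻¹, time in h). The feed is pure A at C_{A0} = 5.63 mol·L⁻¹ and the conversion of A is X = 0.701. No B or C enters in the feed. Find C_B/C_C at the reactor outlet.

3.62

Exit C_A = C_{A0}(1−X) = 5.63×0.299 = 1.683 mol·L⁻¹.
Rates in a CSTR are evaluated at the outlet concentration: r_B = 3.76×1.683^0.5 = 4.878, r_C = 0.800×1.683 = 1.347.
Overall selectivity = C_B/C_C = r_Bτ/(r_Cτ) = r_B/r_C = 3.62.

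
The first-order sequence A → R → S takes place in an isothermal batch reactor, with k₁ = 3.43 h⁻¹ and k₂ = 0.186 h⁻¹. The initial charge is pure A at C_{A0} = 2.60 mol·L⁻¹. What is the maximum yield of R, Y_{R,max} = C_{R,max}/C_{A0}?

0.846

For a first-order series the maximum intermediate yield is C_{R,max}/C_{A0} = (k₁/k₂)^[k₂/(k₂−k₁)].
= (3.43/0.186)^(0.186/(0.186−3.43)) = (18.44)^(-0.05734) = 0.8461.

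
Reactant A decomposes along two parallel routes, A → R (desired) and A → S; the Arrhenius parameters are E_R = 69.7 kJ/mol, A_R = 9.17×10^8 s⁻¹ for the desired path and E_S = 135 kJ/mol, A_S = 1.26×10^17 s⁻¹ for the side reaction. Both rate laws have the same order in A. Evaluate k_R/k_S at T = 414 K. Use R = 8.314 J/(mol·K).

1.26

k_R/k_S = (A_R/A_S)·exp[−(E_R−E_S)/(RT)] = (A_R/A_S)·exp[(E_S−E_R)/(RT)].
(E_S−E_R)/(RT) = (135−69.7)×10³/(8.314×414) = 65300/3442 = 18.97.
k_R/k_S = (9.17×10^8/1.26×10^17)·exp(18.97) = 7.278×10^-9 × 1.735×10^8 = 1.26.
Since E_R < E_S, lowering the temperature improves selectivity toward R.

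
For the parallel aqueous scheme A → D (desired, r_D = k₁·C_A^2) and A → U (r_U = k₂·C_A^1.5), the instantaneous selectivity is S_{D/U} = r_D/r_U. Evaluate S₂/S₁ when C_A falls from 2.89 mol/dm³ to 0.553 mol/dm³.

0.437

S_{D/U} = (k₁/k₂)·C_A^0.5, so S₂/S₁ = (C_{A,2}/C_{A,1})^0.5.
= (0.553/2.89)^0.5 = (0.1913)^0.5 = 0.437.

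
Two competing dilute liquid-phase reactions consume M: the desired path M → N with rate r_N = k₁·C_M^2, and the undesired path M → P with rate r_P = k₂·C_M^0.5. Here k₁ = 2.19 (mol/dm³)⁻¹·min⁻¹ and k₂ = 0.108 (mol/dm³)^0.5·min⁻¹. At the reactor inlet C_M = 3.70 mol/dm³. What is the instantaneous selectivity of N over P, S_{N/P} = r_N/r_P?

144

S_{N/P} = r_N/r_P = (k₁·C_M^2)/(k₂·C_M^0.5) = (k₁/k₂)·C_M^1.5.
= (2.19×3.700^2) / (0.108×3.700^0.5) = 29.98/0.2077 = 144.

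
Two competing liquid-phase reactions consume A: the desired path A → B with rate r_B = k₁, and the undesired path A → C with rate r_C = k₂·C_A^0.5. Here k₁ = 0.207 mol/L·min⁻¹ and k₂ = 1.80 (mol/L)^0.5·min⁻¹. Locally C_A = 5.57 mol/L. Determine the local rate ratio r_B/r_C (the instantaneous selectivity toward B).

0.0487

S_{B/C} = r_B/r_C = (k₁)/(k₂·C_A^0.5) = (k₁/k₂)·C_A^-0.5.
= (0.207) / (1.80×5.570^0.5) = 0.2070/4.248 = 0.0487.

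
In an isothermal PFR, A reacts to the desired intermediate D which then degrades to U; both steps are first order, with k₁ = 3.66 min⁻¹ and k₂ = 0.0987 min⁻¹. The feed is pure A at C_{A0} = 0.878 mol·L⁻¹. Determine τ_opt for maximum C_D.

1.01 min

The intermediate peaks when r₁ = r₂, i.e. k₁e^(−k₁τ) = k₂e^(−k₂τ), giving τ_opt = ln(k₂/k₁)/(k₂−k₁).
= ln(0.0987/3.66)/(0.0987−3.66) = ln(0.02697)/-3.561 = -3.613/-3.561 = 1.01 min.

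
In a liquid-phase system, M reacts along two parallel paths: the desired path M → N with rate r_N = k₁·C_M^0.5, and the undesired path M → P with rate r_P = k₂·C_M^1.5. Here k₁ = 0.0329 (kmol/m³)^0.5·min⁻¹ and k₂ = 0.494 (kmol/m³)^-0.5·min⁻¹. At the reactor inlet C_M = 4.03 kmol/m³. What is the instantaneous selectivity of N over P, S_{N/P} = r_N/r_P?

S_{N/P} = r_N/r_P = (k₁·C_M^0.5)/(k₂·C_M^1.5) = (k₁/k₂)·C_M⁻¹.
= (0.0329×4.030^0.5) / (0.494×4.030^1.5) = 0.06605/3.997 = 0.0165.
The undesired path is higher order in M, so low C_M (CSTR or dilute feed) favours N.

0.0165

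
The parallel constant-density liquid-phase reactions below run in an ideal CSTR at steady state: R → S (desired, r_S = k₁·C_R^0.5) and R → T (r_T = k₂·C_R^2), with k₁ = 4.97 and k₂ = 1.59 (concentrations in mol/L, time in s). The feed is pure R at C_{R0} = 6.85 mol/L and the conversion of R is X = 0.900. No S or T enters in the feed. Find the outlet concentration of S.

5.22 mol/L

Exit C_R = C_{R0}(1−X) = 6.85×0.100 = 0.6850 mol/L.
A CSTR operates uniformly at the exit composition, giving r_S = 4.113 and r_T = 0.7461 (each k·C_R^n at C_R = 0.6850).
Fraction of consumed R going to S: r_S/(r_S+r_T) = 0.8465.
C_S = 0.8465·C_{R0}·X = 0.8465×6.85×0.900 = 5.22 mol/L.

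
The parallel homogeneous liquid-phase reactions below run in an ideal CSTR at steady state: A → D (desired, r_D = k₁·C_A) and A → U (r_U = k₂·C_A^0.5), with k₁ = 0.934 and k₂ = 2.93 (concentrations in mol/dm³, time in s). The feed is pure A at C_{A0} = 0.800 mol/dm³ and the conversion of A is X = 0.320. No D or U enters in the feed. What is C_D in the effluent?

Exit C_A = C_{A0}(1−X) = 0.800×0.680 = 0.5440 mol/dm³.
Rates in a CSTR are evaluated at the outlet concentration: r_D = 0.934×0.5440 = 0.5081, r_U = 2.93×0.5440^0.5 = 2.161.
Fraction of consumed A going to D: r_D/(r_D+r_U) = 0.1904.
C_D = 0.1904·C_{A0}·X = 0.1904×0.800×0.320 = 0.0487 mol/dm³.

0.0487 mol/dm³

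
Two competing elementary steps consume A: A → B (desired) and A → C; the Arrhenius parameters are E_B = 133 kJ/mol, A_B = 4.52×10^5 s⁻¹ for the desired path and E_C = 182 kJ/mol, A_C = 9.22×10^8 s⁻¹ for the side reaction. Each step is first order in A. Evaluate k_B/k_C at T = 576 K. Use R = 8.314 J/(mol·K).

With equal orders, S_{B/C} = k_B/k_C = (A_B/A_C)·exp[(E_C−E_B)/(RT)].
(E_C−E_B)/(RT) = (182−133)×10³/(8.314×576) = 49000/4789 = 10.23.
k_B/k_C = (4.52×10^5/9.22×10^8)·exp(10.23) = 4.902×10^-4 × 27780 = 13.6.
Since E_B < E_C, lowering the temperature improves selectivity toward B.

13.6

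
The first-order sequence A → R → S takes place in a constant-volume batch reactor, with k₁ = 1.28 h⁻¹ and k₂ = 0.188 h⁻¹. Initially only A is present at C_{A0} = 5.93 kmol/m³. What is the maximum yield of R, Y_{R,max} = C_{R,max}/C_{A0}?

0.719

At the optimum, C_{R,max}/C_{A0} = (k₁/k₂)^[k₂/(k₂−k₁)].
= (1.28/0.188)^(0.188/(0.188−1.28)) = (6.809)^(-0.1722) = 0.7188.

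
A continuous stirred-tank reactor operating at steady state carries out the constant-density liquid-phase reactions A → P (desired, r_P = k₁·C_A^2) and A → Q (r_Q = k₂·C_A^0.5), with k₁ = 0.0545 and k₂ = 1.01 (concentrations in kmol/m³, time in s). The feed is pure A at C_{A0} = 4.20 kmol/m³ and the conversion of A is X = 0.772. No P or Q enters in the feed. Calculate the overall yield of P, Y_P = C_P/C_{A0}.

Exit C_A = C_{A0}(1−X) = 4.20×0.228 = 0.9576 kmol/m³.
Rates in a CSTR are evaluated at the outlet concentration: r_P = 0.0545×0.9576^2 = 0.04998, r_Q = 1.01×0.9576^0.5 = 0.9884.
Fraction of consumed A going to P: r_P/(r_P+r_Q) = 0.04813.
C_P = 0.04813·C_{A0}·X = 0.04813×4.20×0.772 = 0.156 kmol/m³; Y_P = C_P/C_{A0} = 0.0372.

0.0372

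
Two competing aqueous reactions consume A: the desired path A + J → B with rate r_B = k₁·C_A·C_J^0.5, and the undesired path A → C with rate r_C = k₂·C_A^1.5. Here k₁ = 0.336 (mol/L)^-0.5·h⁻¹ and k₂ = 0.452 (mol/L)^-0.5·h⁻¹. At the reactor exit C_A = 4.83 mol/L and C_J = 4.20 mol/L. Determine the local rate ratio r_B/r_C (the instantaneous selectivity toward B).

S_{B/C} = r_B/r_C = (k₁·C_A·C_J^0.5)/(k₂·C_A^1.5) = (k₁/k₂)·C_A^-0.5·C_J^0.5.
= (0.336×4.830×4.200^0.5) / (0.452×4.830^1.5) = 3.326/4.798 = 0.693.

0.693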